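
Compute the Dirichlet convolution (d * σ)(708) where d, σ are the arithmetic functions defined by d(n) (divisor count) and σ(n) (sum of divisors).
(d * σ)(708) = 5952

Divisors of 708: [1, 2, 3, 4, 6, 12, 59, 118, 177, 236, 354, 708]. For each d | 708:
  d = 1: d(1) · σ(708/1) = 1 · 1680 = 1680
  d = 2: d(2) · σ(708/2) = 2 · 720 = 1440
  d = 3: d(3) · σ(708/3) = 2 · 420 = 840
  d = 4: d(4) · σ(708/4) = 3 · 240 = 720
  d = 6: d(6) · σ(708/6) = 4 · 180 = 720
  d = 12: d(12) · σ(708/12) = 6 · 60 = 360
  d = 59: d(59) · σ(708/59) = 2 · 28 = 56
  d = 118: d(118) · σ(708/118) = 4 · 12 = 48
  d = 177: d(177) · σ(708/177) = 4 · 7 = 28
  d = 236: d(236) · σ(708/236) = 6 · 4 = 24
  d = 354: d(354) · σ(708/354) = 8 · 3 = 24
  d = 708: d(708) · σ(708/708) = 12 · 1 = 12
Summing: (d * σ)(708) = 1680 + 1440 + 840 + 720 + 720 + 360 + 56 + 48 + 28 + 24 + 24 + 12 = 5952.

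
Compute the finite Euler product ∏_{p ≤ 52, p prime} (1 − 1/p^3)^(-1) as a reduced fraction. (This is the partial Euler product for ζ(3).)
∏ = 1417934272824755236225375034446860319/1179638474528270622029363943840940032

The primes p ≤ 52 are [2, 3, 5, 7, 11, 13, 17, 19, 23, 29, 31, 37, 41, 43, 47]. For each prime, (1 − 1/p^3)^(-1) = p^3 / (p^3 − 1). The product is (1 − 1/2^3)^(-1), (1 − 1/3^3)^(-1), (1 − 1/5^3)^(-1), (1 − 1/7^3)^(-1), (1 − 1/11^3)^(-1), (1 − 1/13^3)^(-1), (1 − 1/17^3)^(-1), (1 − 1/19^3)^(-1), (1 − 1/23^3)^(-1), (1 − 1/29^3)^(-1), (1 − 1/31^3)^(-1), (1 − 1/37^3)^(-1), (1 − 1/41^3)^(-1), (1 − 1/43^3)^(-1), (1 − 1/47^3)^(-1) = ∏ p^3 / (p^3 − 1) = 1417934272824755236225375034446860319/1179638474528270622029363943840940032.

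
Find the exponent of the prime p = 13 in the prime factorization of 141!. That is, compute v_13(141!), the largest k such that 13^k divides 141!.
v_13(141!) = 10

Legendre's formula: v_p(n!) = Σ_{k ≥ 1} ⌊n / p^k⌋. For p = 13, n = 141, the terms are:
  ⌊141/13^1⌋ = ⌊141/13⌋ = 10
(the next term ⌊141/13^2⌋ = 0, terminating the sum). Summing: v_13(141!) = 10 = 10.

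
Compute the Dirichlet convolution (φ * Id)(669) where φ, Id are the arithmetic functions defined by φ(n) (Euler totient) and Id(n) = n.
(φ * Id)(669) = 2225

Divisors of 669: [1, 3, 223, 669]. For each d | 669:
  d = 1: φ(1) · Id(669/1) = 1 · 669 = 669
  d = 3: φ(3) · Id(669/3) = 2 · 223 = 446
  d = 223: φ(223) · Id(669/223) = 222 · 3 = 666
  d = 669: φ(669) · Id(669/669) = 444 · 1 = 444
Summing: (φ * Id)(669) = 669 + 446 + 666 + 444 = 2225.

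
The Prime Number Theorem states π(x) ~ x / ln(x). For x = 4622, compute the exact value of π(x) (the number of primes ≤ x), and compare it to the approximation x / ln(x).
π(4622) = 624;  x/ln(x) ≈ 547.72;  relative error ≈ 12.22%.

Directly count primes up to 4622: π(4622) = 624. The PNT approximation gives 4622/ln(4622) ≈ 4622/8.43858 ≈ 547.72. Relative error (π(x) − x/ln(x)) / π(x) ≈ 12.22%; the approximation is known to undercount slightly (Li(x) is a better estimate).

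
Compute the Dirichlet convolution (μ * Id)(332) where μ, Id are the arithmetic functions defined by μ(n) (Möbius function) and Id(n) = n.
(μ * Id)(332) = 164

Divisors of 332: [1, 2, 4, 83, 166, 332]. For each d | 332:
  d = 1: μ(1) · Id(332/1) = 1 · 332 = 332
  d = 2: μ(2) · Id(332/2) = -1 · 166 = -166
  d = 4: μ(4) · Id(332/4) = 0 · 83 = 0
  d = 83: μ(83) · Id(332/83) = -1 · 4 = -4
  d = 166: μ(166) · Id(332/166) = 1 · 2 = 2
  d = 332: μ(332) · Id(332/332) = 0 · 1 = 0
Summing: (μ * Id)(332) = 332 + -166 + 0 + -4 + 2 + 0 = 164.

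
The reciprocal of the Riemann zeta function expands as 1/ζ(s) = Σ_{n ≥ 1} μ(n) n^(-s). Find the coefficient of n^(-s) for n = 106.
μ(106) = 1

Factor n = 106 = 2 · 53. μ(n) = 0 if any exponent ≥ 2 (not squarefree); otherwise μ(n) = (−1)^{ω(n)} where ω(n) is the number of distinct prime factors. Applying: μ(106) = 1.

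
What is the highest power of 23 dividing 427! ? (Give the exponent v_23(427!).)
v_23(427!) = 18

Legendre's formula: v_p(n!) = Σ_{k ≥ 1} ⌊n / p^k⌋. For p = 23, n = 427, the terms are:
  ⌊427/23^1⌋ = ⌊427/23⌋ = 18
(the next term ⌊427/23^2⌋ = 0, terminating the sum). Summing: v_23(427!) = 18 = 18.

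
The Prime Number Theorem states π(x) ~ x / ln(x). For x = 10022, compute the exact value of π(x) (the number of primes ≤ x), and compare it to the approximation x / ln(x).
π(10022) = 1231;  x/ln(x) ≈ 1087.87;  relative error ≈ 11.63%.

Directly count primes up to 10022: π(10022) = 1231. The PNT approximation gives 10022/ln(10022) ≈ 10022/9.21254 ≈ 1087.87. Relative error (π(x) − x/ln(x)) / π(x) ≈ 11.63%; the approximation is known to undercount slightly (Li(x) is a better estimate).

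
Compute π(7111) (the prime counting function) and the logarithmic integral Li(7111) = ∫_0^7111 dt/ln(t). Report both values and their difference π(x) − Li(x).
π(7111) = 911;  Li(7111) ≈ 926.86;  π(x) − Li(x) ≈ -15.86.

Direct count of primes ≤ 7111 gives π(7111) = 911. Numerical evaluation of the logarithmic integral gives Li(7111) ≈ 926.86. The difference π(x) − Li(x) ≈ -15.86 is typically negative for small/moderate x (Li(x) overestimates), though Littlewood's theorem shows this sign changes infinitely often.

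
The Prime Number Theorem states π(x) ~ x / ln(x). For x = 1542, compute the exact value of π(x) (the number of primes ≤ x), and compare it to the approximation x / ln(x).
π(1542) = 242;  x/ln(x) ≈ 210.06;  relative error ≈ 13.20%.

Directly count primes up to 1542: π(1542) = 242. The PNT approximation gives 1542/ln(1542) ≈ 1542/7.34084 ≈ 210.06. Relative error (π(x) − x/ln(x)) / π(x) ≈ 13.20%; the approximation is known to undercount slightly (Li(x) is a better estimate).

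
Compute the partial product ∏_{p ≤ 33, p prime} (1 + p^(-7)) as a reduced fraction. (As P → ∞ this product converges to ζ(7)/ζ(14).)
∏ = 45636384576315690080929715569674882079693135504462522074208731086848/45261280733327250662945753058202857554009606630517518569698816246875

The primes p ≤ 33 are [2, 3, 5, 7, 11, 13, 17, 19, 23, 29, 31]. For each, (1 + 1/p^7) = (p^7 + 1)/p^7. Multiplying these fractions over p ∈ [2, 3, 5, 7, 11, 13, 17, 19, 23, 29, 31] gives 45636384576315690080929715569674882079693135504462522074208731086848/45261280733327250662945753058202857554009606630517518569698816246875. (In the limit P → ∞ this tends to ζ(7)/ζ(14).)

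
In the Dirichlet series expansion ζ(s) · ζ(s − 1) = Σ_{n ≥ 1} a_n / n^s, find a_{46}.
σ(46) = 72

In the product (Σ m^0/m^s)(Σ k / k^s) = Σ (Σ_{d | n} d) / n^s, the coefficient of 1/n^s is σ(n) = Σ_{d | n} d. For n = 46, divisors are [1, 2, 23, 46]; summing: σ(46) = 72.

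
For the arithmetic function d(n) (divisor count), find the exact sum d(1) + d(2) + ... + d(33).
Σ_{n ≤ 33} d(n) = 123

Compute d(n) for each 1 ≤ n ≤ 33: d(1) = 1, d(2) = 2, d(3) = 2, d(4) = 3, d(5) = 2, d(6) = 4, d(7) = 2, d(8) = 4, d(9) = 3, d(10) = 4, d(11) = 2, d(12) = 6, d(13) = 2, d(14) = 4, d(15) = 4, d(16) = 5, d(17) = 2, d(18) = 6, d(19) = 2, d(20) = 6, d(21) = 4, d(22) = 4, d(23) = 2, d(24) = 8, d(25) = 3, d(26) = 4, d(27) = 4, d(28) = 6, d(29) = 2, d(30) = 8, d(31) = 2, d(32) = 6, d(33) = 4. Summing all 33 values: 123. (Dirichlet's divisor formula: Σ_{n ≤ x} d(n) = x ln(x) + (2γ − 1) x + O(√x). For x = 33, the asymptotic estimate is ≈ 120.48.)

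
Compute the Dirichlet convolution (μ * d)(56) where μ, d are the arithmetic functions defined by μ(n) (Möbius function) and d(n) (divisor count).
(μ * d)(56) = 1

Divisors of 56: [1, 2, 4, 7, 8, 14, 28, 56]. For each d | 56:
  d = 1: μ(1) · d(56/1) = 1 · 8 = 8
  d = 2: μ(2) · d(56/2) = -1 · 6 = -6
  d = 4: μ(4) · d(56/4) = 0 · 4 = 0
  d = 7: μ(7) · d(56/7) = -1 · 4 = -4
  d = 8: μ(8) · d(56/8) = 0 · 2 = 0
  d = 14: μ(14) · d(56/14) = 1 · 3 = 3
  d = 28: μ(28) · d(56/28) = 0 · 2 = 0
  d = 56: μ(56) · d(56/56) = 0 · 1 = 0
Summing: (μ * d)(56) = 8 + -6 + 0 + -4 + 0 + 3 + 0 + 0 = 1.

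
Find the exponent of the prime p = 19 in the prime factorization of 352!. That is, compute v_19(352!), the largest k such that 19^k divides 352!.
v_19(352!) = 18

Legendre's formula: v_p(n!) = Σ_{k ≥ 1} ⌊n / p^k⌋. For p = 19, n = 352, the terms are:
  ⌊352/19^1⌋ = ⌊352/19⌋ = 18
(the next term ⌊352/19^2⌋ = 0, terminating the sum). Summing: v_19(352!) = 18 = 18.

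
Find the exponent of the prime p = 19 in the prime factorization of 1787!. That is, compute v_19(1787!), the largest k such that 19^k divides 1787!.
v_19(1787!) = 98

Legendre's formula: v_p(n!) = Σ_{k ≥ 1} ⌊n / p^k⌋. For p = 19, n = 1787, the terms are:
  ⌊1787/19^1⌋ = ⌊1787/19⌋ = 94
  ⌊1787/19^2⌋ = ⌊1787/361⌋ = 4
(the next term ⌊1787/19^3⌋ = 0, terminating the sum). Summing: v_19(1787!) = 94 + 4 = 98.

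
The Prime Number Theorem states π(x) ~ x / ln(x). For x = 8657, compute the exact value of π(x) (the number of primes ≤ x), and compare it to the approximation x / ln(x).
π(8657) = 1077;  x/ln(x) ≈ 954.87;  relative error ≈ 11.34%.

Directly count primes up to 8657: π(8657) = 1077. The PNT approximation gives 8657/ln(8657) ≈ 8657/9.06612 ≈ 954.87. Relative error (π(x) − x/ln(x)) / π(x) ≈ 11.34%; the approximation is known to undercount slightly (Li(x) is a better estimate).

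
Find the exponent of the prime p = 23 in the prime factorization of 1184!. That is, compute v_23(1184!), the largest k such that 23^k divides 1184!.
v_23(1184!) = 53

Legendre's formula: v_p(n!) = Σ_{k ≥ 1} ⌊n / p^k⌋. For p = 23, n = 1184, the terms are:
  ⌊1184/23^1⌋ = ⌊1184/23⌋ = 51
  ⌊1184/23^2⌋ = ⌊1184/529⌋ = 2
(the next term ⌊1184/23^3⌋ = 0, terminating the sum). Summing: v_23(1184!) = 51 + 2 = 53.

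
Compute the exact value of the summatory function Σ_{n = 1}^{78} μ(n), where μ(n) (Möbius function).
Σ_{n ≤ 78} μ(n) = -3

Compute μ(n) for each 1 ≤ n ≤ 78: μ(1) = 1, μ(2) = -1, μ(3) = -1, μ(4) = 0, μ(5) = -1, μ(6) = 1, μ(7) = -1, μ(8) = 0, μ(9) = 0, μ(10) = 1, μ(11) = -1, μ(12) = 0, μ(13) = -1, μ(14) = 1, μ(15) = 1, μ(16) = 0, μ(17) = -1, μ(18) = 0, μ(19) = -1, μ(20) = 0, μ(21) = 1, μ(22) = 1, μ(23) = -1, μ(24) = 0, μ(25) = 0, μ(26) = 1, μ(27) = 0, μ(28) = 0, μ(29) = -1, μ(30) = -1, μ(31) = -1, μ(32) = 0, μ(33) = 1, μ(34) = 1, μ(35) = 1, μ(36) = 0, μ(37) = -1, μ(38) = 1, μ(39) = 1, μ(40) = 0, μ(41) = -1, μ(42) = -1, μ(43) = -1, μ(44) = 0, μ(45) = 0, μ(46) = 1, μ(47) = -1, μ(48) = 0, μ(49) = 0, μ(50) = 0, μ(51) = 1, μ(52) = 0, μ(53) = -1, μ(54) = 0, μ(55) = 1, μ(56) = 0, μ(57) = 1, μ(58) = 1, μ(59) = -1, μ(60) = 0, μ(61) = -1, μ(62) = 1, μ(63) = 0, μ(64) = 0, μ(65) = 1, μ(66) = -1, μ(67) = -1, μ(68) = 0, μ(69) = 1, μ(70) = -1, μ(71) = -1, μ(72) = 0, μ(73) = -1, μ(74) = 1, μ(75) = 0, μ(76) = 0, μ(77) = 1, μ(78) = -1. Summing all 78 values: -3. (Mertens function M(x) = Σ_{n ≤ x} μ(n); on average M(x) should be small (PNT ⟺ M(x) = o(x)).)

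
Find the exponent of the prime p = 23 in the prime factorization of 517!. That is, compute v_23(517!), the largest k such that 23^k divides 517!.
v_23(517!) = 22

Legendre's formula: v_p(n!) = Σ_{k ≥ 1} ⌊n / p^k⌋. For p = 23, n = 517, the terms are:
  ⌊517/23^1⌋ = ⌊517/23⌋ = 22
(the next term ⌊517/23^2⌋ = 0, terminating the sum). Summing: v_23(517!) = 22 = 22.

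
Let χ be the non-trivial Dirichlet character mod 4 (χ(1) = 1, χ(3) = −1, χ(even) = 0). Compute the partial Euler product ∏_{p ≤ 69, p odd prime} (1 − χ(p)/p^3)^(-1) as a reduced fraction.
∏ = 497044101252700953274063170881740849527845657594881/512972994773739111227016105418519405174088647311360

The odd primes p ≤ 69 are [3, 5, 7, 11, 13, 17, 19, 23, 29, 31, 37, 41, 43, 47, 53, 59, 61, 67]. For each, χ(p) = 1 if p ≡ 1 mod 4, χ(p) = −1 if p ≡ 3 mod 4. Taking (1 − χ(p)/p^3)^(-1) = p^3/(p^3 − χ(p)): (1 − (-1)/3^3)^(-1) · (1 − (1)/5^3)^(-1) · (1 − (-1)/7^3)^(-1) · (1 − (-1)/11^3)^(-1) · (1 − (1)/13^3)^(-1) · (1 − (1)/17^3)^(-1) · (1 − (-1)/19^3)^(-1) · (1 − (-1)/23^3)^(-1) · (1 − (1)/29^3)^(-1) · (1 − (-1)/31^3)^(-1) · (1 − (1)/37^3)^(-1) · (1 − (1)/41^3)^(-1) · (1 − (-1)/43^3)^(-1) · (1 − (-1)/47^3)^(-1) · (1 − (1)/53^3)^(-1) · (1 − (-1)/59^3)^(-1) · (1 − (1)/61^3)^(-1) · (1 − (-1)/67^3)^(-1) = 497044101252700953274063170881740849527845657594881/512972994773739111227016105418519405174088647311360.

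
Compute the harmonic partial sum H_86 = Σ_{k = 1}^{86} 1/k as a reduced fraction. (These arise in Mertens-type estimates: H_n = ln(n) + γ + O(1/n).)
H_86 = 3698356445237207772956045432953649519/734184632222154704090370027645633600

Direct summation: H_86 = 1 + 1/2 + ... + 1/86. The least common denominator is lcm(1, ..., 86) = 8076030954443701744994070304101969600; over this denominator the numerator is 8076030954443701744994070304101969600 + 4038015477221850872497035152050984800 + 2692010318147900581664690101367323200 + 2019007738610925436248517576025492400 + 1615206190888740348998814060820393920 + 1346005159073950290832345050683661600 + 1153718707777671677856295757728852800 + 1009503869305462718124258788012746200 + 897336772715966860554896700455774400 + 807603095444370174499407030410196960 + 734184632222154704090370027645633600 + 673002579536975145416172525341830800 + 621233150341823211153390023392459200 + 576859353888835838928147878864426400 + 538402063629580116332938020273464640 + 504751934652731359062129394006373100 + 475060644379041279117298253182468800 + 448668386357983430277448350227887200 + 425054260760194828683898437057998400 + 403801547722185087249703515205098480 + 384572902592557225952098585909617600 + 367092316111077352045185013822816800 + 351131780627987032391046534960955200 + 336501289768487572708086262670915400 + 323041238177748069799762812164078784 + 310616575170911605576695011696229600 + 299112257571988953518298900151924800 + 288429676944417919464073939432213200 + 278483826015300060172209320831102400 + 269201031814790058166469010136732320 + 260517127562700056290131300132321600 + 252375967326365679531064697003186550 + 244728210740718234696790009215211200 + 237530322189520639558649126591234400 + 230743741555534335571259151545770560 + 224334193178991715138724175113943600 + 218271106876856803918758656867620800 + 212527130380097414341949218528999200 + 207077716780607737051130007797486400 + 201900773861092543624851757602549240 + 196976364742529310853513909856145600 + 192286451296278612976049292954808800 + 187814673359155854534745821025627200 + 183546158055538676022592506911408400 + 179467354543193372110979340091154880 + 175565890313993516195523267480477600 + 171830445839227696702001495831956800 + 168250644884243786354043131335457700 + 164816958253953096836613679675550400 + 161520619088874034899881406082039392 + 158353548126347093039099417727489600 + 155308287585455802788347505848114800 + 152377942536673617830076798190603200 + 149556128785994476759149450075962400 + 146836926444430940818074005529126720 + 144214838472208959732036969716106600 + 141684753586731609561299479019332800 + 139241913007650030086104660415551200 + 136881880583791554999899496679694400 + 134600515907395029083234505068366160 + 132393950072847569590066726296753600 + 130258563781350028145065650066160800 + 128190967530852408650699528636539200 + 126187983663182839765532348501593275 + 124246630068364642230678004678491840 + 122364105370359117348395004607605600 + 120537775439458234999911497076148800 + 118765161094760319779324563295617200 + 117043926875995677463682178320318400 + 115371870777767167785629575772885280 + 113746914851319742887240426818337600 + 112167096589495857569362087556971800 + 110630561019776736232795483617835200 + 109135553438428401959379328433810400 + 107680412725916023266587604054692928 + 106263565190048707170974609264499600 + 104883518888879243441481432520804800 + 103538858390303868525565003898743200 + 102228239929667110696127472203822400 + 100950386930546271812425878801274620 + 99704085857329651172766300050641600 + 98488182371264655426756954928072800 + 97301577764381948734868316916891200 + 96143225648139306488024646477404400 + 95012128875808255823459650636493760 + 93907336679577927267372910512813600 = 40681920897609285502516499762490144709, so H_86 = 40681920897609285502516499762490144709/8076030954443701744994070304101969600; reducing by gcd(40681920897609285502516499762490144709, 8076030954443701744994070304101969600) = 11 gives 3698356445237207772956045432953649519/734184632222154704090370027645633600 ≈ 5.03737. (The PNT-adjacent estimate ln(86) + γ ≈ 5.03156 matches within O(1/n).)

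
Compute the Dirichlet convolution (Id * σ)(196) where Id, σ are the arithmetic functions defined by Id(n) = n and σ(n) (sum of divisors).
(Id * σ)(196) = 2754

Divisors of 196: [1, 2, 4, 7, 14, 28, 49, 98, 196]. For each d | 196:
  d = 1: Id(1) · σ(196/1) = 1 · 399 = 399
  d = 2: Id(2) · σ(196/2) = 2 · 171 = 342
  d = 4: Id(4) · σ(196/4) = 4 · 57 = 228
  d = 7: Id(7) · σ(196/7) = 7 · 56 = 392
  d = 14: Id(14) · σ(196/14) = 14 · 24 = 336
  d = 28: Id(28) · σ(196/28) = 28 · 8 = 224
  d = 49: Id(49) · σ(196/49) = 49 · 7 = 343
  d = 98: Id(98) · σ(196/98) = 98 · 3 = 294
  d = 196: Id(196) · σ(196/196) = 196 · 1 = 196
Summing: (Id * σ)(196) = 399 + 342 + 228 + 392 + 336 + 224 + 343 + 294 + 196 = 2754.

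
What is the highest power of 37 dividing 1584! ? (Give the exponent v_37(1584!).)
v_37(1584!) = 43

Legendre's formula: v_p(n!) = Σ_{k ≥ 1} ⌊n / p^k⌋. For p = 37, n = 1584, the terms are:
  ⌊1584/37^1⌋ = ⌊1584/37⌋ = 42
  ⌊1584/37^2⌋ = ⌊1584/1369⌋ = 1
(the next term ⌊1584/37^3⌋ = 0, terminating the sum). Summing: v_37(1584!) = 42 + 1 = 43.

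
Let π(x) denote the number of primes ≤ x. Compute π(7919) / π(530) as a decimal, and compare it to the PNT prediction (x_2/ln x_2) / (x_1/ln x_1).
π(7919)/π(530) = 1000/99 ≈ 10.1010;  PNT prediction ≈ 10.4407.

π(530) = 99 and π(7919) = 1000, so π(7919)/π(530) ≈ 10.1010. The PNT-predicted ratio is (7919/ln(7919)) / (530/ln(530)) ≈ 10.4407. The two agree to within a few percent, as expected.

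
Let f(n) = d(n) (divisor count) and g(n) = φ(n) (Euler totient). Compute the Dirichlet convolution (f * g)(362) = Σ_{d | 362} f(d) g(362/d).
(d * φ)(362) = 546

Divisors of 362: [1, 2, 181, 362]. For each d | 362:
  d = 1: d(1) · φ(362/1) = 1 · 180 = 180
  d = 2: d(2) · φ(362/2) = 2 · 180 = 360
  d = 181: d(181) · φ(362/181) = 2 · 1 = 2
  d = 362: d(362) · φ(362/362) = 4 · 1 = 4
Summing: (d * φ)(362) = 180 + 360 + 2 + 4 = 546.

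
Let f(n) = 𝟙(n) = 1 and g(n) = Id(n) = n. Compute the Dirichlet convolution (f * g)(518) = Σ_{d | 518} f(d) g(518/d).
(𝟙 * Id)(518) = 912

Divisors of 518: [1, 2, 7, 14, 37, 74, 259, 518]. For each d | 518:
  d = 1: 𝟙(1) · Id(518/1) = 1 · 518 = 518
  d = 2: 𝟙(2) · Id(518/2) = 1 · 259 = 259
  d = 7: 𝟙(7) · Id(518/7) = 1 · 74 = 74
  d = 14: 𝟙(14) · Id(518/14) = 1 · 37 = 37
  d = 37: 𝟙(37) · Id(518/37) = 1 · 14 = 14
  d = 74: 𝟙(74) · Id(518/74) = 1 · 7 = 7
  d = 259: 𝟙(259) · Id(518/259) = 1 · 2 = 2
  d = 518: 𝟙(518) · Id(518/518) = 1 · 1 = 1
Summing: (𝟙 * Id)(518) = 518 + 259 + 74 + 37 + 14 + 7 + 2 + 1 = 912.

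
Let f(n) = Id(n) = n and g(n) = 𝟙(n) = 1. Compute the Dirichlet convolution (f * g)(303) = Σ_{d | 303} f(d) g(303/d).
(Id * 𝟙)(303) = 408

Divisors of 303: [1, 3, 101, 303]. For each d | 303:
  d = 1: Id(1) · 𝟙(303/1) = 1 · 1 = 1
  d = 3: Id(3) · 𝟙(303/3) = 3 · 1 = 3
  d = 101: Id(101) · 𝟙(303/101) = 101 · 1 = 101
  d = 303: Id(303) · 𝟙(303/303) = 303 · 1 = 303
Summing: (Id * 𝟙)(303) = 1 + 3 + 101 + 303 = 408.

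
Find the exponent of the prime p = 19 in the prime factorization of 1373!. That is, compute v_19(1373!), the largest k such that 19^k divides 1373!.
v_19(1373!) = 75

Legendre's formula: v_p(n!) = Σ_{k ≥ 1} ⌊n / p^k⌋. For p = 19, n = 1373, the terms are:
  ⌊1373/19^1⌋ = ⌊1373/19⌋ = 72
  ⌊1373/19^2⌋ = ⌊1373/361⌋ = 3
(the next term ⌊1373/19^3⌋ = 0, terminating the sum). Summing: v_19(1373!) = 72 + 3 = 75.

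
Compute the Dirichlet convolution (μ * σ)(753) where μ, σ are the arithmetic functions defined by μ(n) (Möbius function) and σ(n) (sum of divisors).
(μ * σ)(753) = 753

Divisors of 753: [1, 3, 251, 753]. For each d | 753:
  d = 1: μ(1) · σ(753/1) = 1 · 1008 = 1008
  d = 3: μ(3) · σ(753/3) = -1 · 252 = -252
  d = 251: μ(251) · σ(753/251) = -1 · 4 = -4
  d = 753: μ(753) · σ(753/753) = 1 · 1 = 1
Summing: (μ * σ)(753) = 1008 + -252 + -4 + 1 = 753.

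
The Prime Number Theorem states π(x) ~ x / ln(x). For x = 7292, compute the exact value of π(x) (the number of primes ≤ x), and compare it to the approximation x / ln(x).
π(7292) = 929;  x/ln(x) ≈ 819.83;  relative error ≈ 11.75%.

Directly count primes up to 7292: π(7292) = 929. The PNT approximation gives 7292/ln(7292) ≈ 7292/8.89453 ≈ 819.83. Relative error (π(x) − x/ln(x)) / π(x) ≈ 11.75%; the approximation is known to undercount slightly (Li(x) is a better estimate).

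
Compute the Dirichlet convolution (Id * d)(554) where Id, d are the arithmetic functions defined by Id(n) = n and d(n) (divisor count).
(Id * d)(554) = 1116

Divisors of 554: [1, 2, 277, 554]. For each d | 554:
  d = 1: Id(1) · d(554/1) = 1 · 4 = 4
  d = 2: Id(2) · d(554/2) = 2 · 2 = 4
  d = 277: Id(277) · d(554/277) = 277 · 2 = 554
  d = 554: Id(554) · d(554/554) = 554 · 1 = 554
Summing: (Id * d)(554) = 4 + 4 + 554 + 554 = 1116.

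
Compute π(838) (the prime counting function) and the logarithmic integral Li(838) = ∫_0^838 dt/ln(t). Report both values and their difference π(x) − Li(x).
π(838) = 145;  Li(838) ≈ 153.86;  π(x) − Li(x) ≈ -8.86.

Direct count of primes ≤ 838 gives π(838) = 145. Numerical evaluation of the logarithmic integral gives Li(838) ≈ 153.86. The difference π(x) − Li(x) ≈ -8.86 is typically negative for small/moderate x (Li(x) overestimates), though Littlewood's theorem shows this sign changes infinitely often.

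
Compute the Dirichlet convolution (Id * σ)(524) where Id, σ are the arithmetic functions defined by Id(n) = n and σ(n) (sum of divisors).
(Id * σ)(524) = 4471

Divisors of 524: [1, 2, 4, 131, 262, 524]. For each d | 524:
  d = 1: Id(1) · σ(524/1) = 1 · 924 = 924
  d = 2: Id(2) · σ(524/2) = 2 · 396 = 792
  d = 4: Id(4) · σ(524/4) = 4 · 132 = 528
  d = 131: Id(131) · σ(524/131) = 131 · 7 = 917
  d = 262: Id(262) · σ(524/262) = 262 · 3 = 786
  d = 524: Id(524) · σ(524/524) = 524 · 1 = 524
Summing: (Id * σ)(524) = 924 + 792 + 528 + 917 + 786 + 524 = 4471.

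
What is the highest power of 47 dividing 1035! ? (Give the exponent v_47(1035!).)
v_47(1035!) = 22

Legendre's formula: v_p(n!) = Σ_{k ≥ 1} ⌊n / p^k⌋. For p = 47, n = 1035, the terms are:
  ⌊1035/47^1⌋ = ⌊1035/47⌋ = 22
(the next term ⌊1035/47^2⌋ = 0, terminating the sum). Summing: v_47(1035!) = 22 = 22.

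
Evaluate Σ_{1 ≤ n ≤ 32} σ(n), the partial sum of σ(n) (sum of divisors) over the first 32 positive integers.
Σ_{n ≤ 32} σ(n) = 857

Compute σ(n) for each 1 ≤ n ≤ 32: σ(1) = 1, σ(2) = 3, σ(3) = 4, σ(4) = 7, σ(5) = 6, σ(6) = 12, σ(7) = 8, σ(8) = 15, σ(9) = 13, σ(10) = 18, σ(11) = 12, σ(12) = 28, σ(13) = 14, σ(14) = 24, σ(15) = 24, σ(16) = 31, σ(17) = 18, σ(18) = 39, σ(19) = 20, σ(20) = 42, σ(21) = 32, σ(22) = 36, σ(23) = 24, σ(24) = 60, σ(25) = 31, σ(26) = 42, σ(27) = 40, σ(28) = 56, σ(29) = 30, σ(30) = 72, σ(31) = 32, σ(32) = 63. Summing all 32 values: 857. (Average order: Σ_{n ≤ x} σ(n) ~ (π²/12) x². For x = 32, (π²/12)·32² ≈ 842.21.)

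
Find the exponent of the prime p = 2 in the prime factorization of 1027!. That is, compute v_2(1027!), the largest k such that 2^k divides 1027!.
v_2(1027!) = 1024

Legendre's formula: v_p(n!) = Σ_{k ≥ 1} ⌊n / p^k⌋. For p = 2, n = 1027, the terms are:
  ⌊1027/2^1⌋ = ⌊1027/2⌋ = 513
  ⌊1027/2^2⌋ = ⌊1027/4⌋ = 256
  ⌊1027/2^3⌋ = ⌊1027/8⌋ = 128
  ⌊1027/2^4⌋ = ⌊1027/16⌋ = 64
  ⌊1027/2^5⌋ = ⌊1027/32⌋ = 32
  ⌊1027/2^6⌋ = ⌊1027/64⌋ = 16
  ⌊1027/2^7⌋ = ⌊1027/128⌋ = 8
  ⌊1027/2^8⌋ = ⌊1027/256⌋ = 4
  ⌊1027/2^9⌋ = ⌊1027/512⌋ = 2
  ⌊1027/2^10⌋ = ⌊1027/1024⌋ = 1
(the next term ⌊1027/2^11⌋ = 0, terminating the sum). Summing: v_2(1027!) = 513 + 256 + 128 + 64 + 32 + 16 + 8 + 4 + 2 + 1 = 1024.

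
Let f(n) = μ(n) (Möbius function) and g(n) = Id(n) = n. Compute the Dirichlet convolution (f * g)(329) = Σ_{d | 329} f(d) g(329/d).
(μ * Id)(329) = 276

Divisors of 329: [1, 7, 47, 329]. For each d | 329:
  d = 1: μ(1) · Id(329/1) = 1 · 329 = 329
  d = 7: μ(7) · Id(329/7) = -1 · 47 = -47
  d = 47: μ(47) · Id(329/47) = -1 · 7 = -7
  d = 329: μ(329) · Id(329/329) = 1 · 1 = 1
Summing: (μ * Id)(329) = 329 + -47 + -7 + 1 = 276.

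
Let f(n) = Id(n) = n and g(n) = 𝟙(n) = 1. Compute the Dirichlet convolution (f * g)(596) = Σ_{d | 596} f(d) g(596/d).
(Id * 𝟙)(596) = 1050

Divisors of 596: [1, 2, 4, 149, 298, 596]. For each d | 596:
  d = 1: Id(1) · 𝟙(596/1) = 1 · 1 = 1
  d = 2: Id(2) · 𝟙(596/2) = 2 · 1 = 2
  d = 4: Id(4) · 𝟙(596/4) = 4 · 1 = 4
  d = 149: Id(149) · 𝟙(596/149) = 149 · 1 = 149
  d = 298: Id(298) · 𝟙(596/298) = 298 · 1 = 298
  d = 596: Id(596) · 𝟙(596/596) = 596 · 1 = 596
Summing: (Id * 𝟙)(596) = 1 + 2 + 4 + 149 + 298 + 596 = 1050.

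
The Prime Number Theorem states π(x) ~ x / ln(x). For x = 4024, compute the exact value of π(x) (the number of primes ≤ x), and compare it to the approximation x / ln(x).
π(4024) = 556;  x/ln(x) ≈ 484.82;  relative error ≈ 12.80%.

Directly count primes up to 4024: π(4024) = 556. The PNT approximation gives 4024/ln(4024) ≈ 4024/8.30003 ≈ 484.82. Relative error (π(x) − x/ln(x)) / π(x) ≈ 12.80%; the approximation is known to undercount slightly (Li(x) is a better estimate).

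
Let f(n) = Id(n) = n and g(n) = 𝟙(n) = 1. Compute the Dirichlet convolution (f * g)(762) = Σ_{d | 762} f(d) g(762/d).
(Id * 𝟙)(762) = 1536

Divisors of 762: [1, 2, 3, 6, 127, 254, 381, 762]. For each d | 762:
  d = 1: Id(1) · 𝟙(762/1) = 1 · 1 = 1
  d = 2: Id(2) · 𝟙(762/2) = 2 · 1 = 2
  d = 3: Id(3) · 𝟙(762/3) = 3 · 1 = 3
  d = 6: Id(6) · 𝟙(762/6) = 6 · 1 = 6
  d = 127: Id(127) · 𝟙(762/127) = 127 · 1 = 127
  d = 254: Id(254) · 𝟙(762/254) = 254 · 1 = 254
  d = 381: Id(381) · 𝟙(762/381) = 381 · 1 = 381
  d = 762: Id(762) · 𝟙(762/762) = 762 · 1 = 762
Summing: (Id * 𝟙)(762) = 1 + 2 + 3 + 6 + 127 + 254 + 381 + 762 = 1536.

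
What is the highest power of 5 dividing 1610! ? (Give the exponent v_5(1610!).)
v_5(1610!) = 400

Legendre's formula: v_p(n!) = Σ_{k ≥ 1} ⌊n / p^k⌋. For p = 5, n = 1610, the terms are:
  ⌊1610/5^1⌋ = ⌊1610/5⌋ = 322
  ⌊1610/5^2⌋ = ⌊1610/25⌋ = 64
  ⌊1610/5^3⌋ = ⌊1610/125⌋ = 12
  ⌊1610/5^4⌋ = ⌊1610/625⌋ = 2
(the next term ⌊1610/5^5⌋ = 0, terminating the sum). Summing: v_5(1610!) = 322 + 64 + 12 + 2 = 400.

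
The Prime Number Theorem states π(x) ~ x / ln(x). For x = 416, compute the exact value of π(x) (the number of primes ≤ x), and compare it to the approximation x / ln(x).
π(416) = 80;  x/ln(x) ≈ 68.98;  relative error ≈ 13.77%.

Directly count primes up to 416: π(416) = 80. The PNT approximation gives 416/ln(416) ≈ 416/6.03069 ≈ 68.98. Relative error (π(x) − x/ln(x)) / π(x) ≈ 13.77%; the approximation is known to undercount slightly (Li(x) is a better estimate).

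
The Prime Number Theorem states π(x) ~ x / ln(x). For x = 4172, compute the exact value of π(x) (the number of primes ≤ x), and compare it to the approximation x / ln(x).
π(4172) = 573;  x/ln(x) ≈ 500.47;  relative error ≈ 12.66%.

Directly count primes up to 4172: π(4172) = 573. The PNT approximation gives 4172/ln(4172) ≈ 4172/8.33615 ≈ 500.47. Relative error (π(x) − x/ln(x)) / π(x) ≈ 12.66%; the approximation is known to undercount slightly (Li(x) is a better estimate).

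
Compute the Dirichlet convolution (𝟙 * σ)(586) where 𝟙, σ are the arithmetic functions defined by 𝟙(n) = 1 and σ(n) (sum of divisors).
(𝟙 * σ)(586) = 1180

Divisors of 586: [1, 2, 293, 586]. For each d | 586:
  d = 1: 𝟙(1) · σ(586/1) = 1 · 882 = 882
  d = 2: 𝟙(2) · σ(586/2) = 1 · 294 = 294
  d = 293: 𝟙(293) · σ(586/293) = 1 · 3 = 3
  d = 586: 𝟙(586) · σ(586/586) = 1 · 1 = 1
Summing: (𝟙 * σ)(586) = 882 + 294 + 3 + 1 = 1180.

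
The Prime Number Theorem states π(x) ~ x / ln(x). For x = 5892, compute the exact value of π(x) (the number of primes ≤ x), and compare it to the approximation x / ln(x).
π(5892) = 775;  x/ln(x) ≈ 678.70;  relative error ≈ 12.43%.

Directly count primes up to 5892: π(5892) = 775. The PNT approximation gives 5892/ln(5892) ≈ 5892/8.68135 ≈ 678.70. Relative error (π(x) − x/ln(x)) / π(x) ≈ 12.43%; the approximation is known to undercount slightly (Li(x) is a better estimate).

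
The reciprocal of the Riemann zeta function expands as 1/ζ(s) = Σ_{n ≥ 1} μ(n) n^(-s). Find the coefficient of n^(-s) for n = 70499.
μ(70499) = 1

Factor n = 70499 = 11 · 13 · 17 · 29. μ(n) = 0 if any exponent ≥ 2 (not squarefree); otherwise μ(n) = (−1)^{ω(n)} where ω(n) is the number of distinct prime factors. Applying: μ(70499) = 1.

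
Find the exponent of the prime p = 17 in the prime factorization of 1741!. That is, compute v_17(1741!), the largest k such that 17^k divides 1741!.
v_17(1741!) = 108

Legendre's formula: v_p(n!) = Σ_{k ≥ 1} ⌊n / p^k⌋. For p = 17, n = 1741, the terms are:
  ⌊1741/17^1⌋ = ⌊1741/17⌋ = 102
  ⌊1741/17^2⌋ = ⌊1741/289⌋ = 6
(the next term ⌊1741/17^3⌋ = 0, terminating the sum). Summing: v_17(1741!) = 102 + 6 = 108.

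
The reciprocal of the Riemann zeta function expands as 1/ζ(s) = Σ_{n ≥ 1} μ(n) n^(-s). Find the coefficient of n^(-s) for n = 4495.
μ(4495) = -1

Factor n = 4495 = 5 · 29 · 31. μ(n) = 0 if any exponent ≥ 2 (not squarefree); otherwise μ(n) = (−1)^{ω(n)} where ω(n) is the number of distinct prime factors. Applying: μ(4495) = -1.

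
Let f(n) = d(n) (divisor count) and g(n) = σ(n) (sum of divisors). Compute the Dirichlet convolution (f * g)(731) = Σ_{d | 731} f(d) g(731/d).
(d * σ)(731) = 920

Divisors of 731: [1, 17, 43, 731]. For each d | 731:
  d = 1: d(1) · σ(731/1) = 1 · 792 = 792
  d = 17: d(17) · σ(731/17) = 2 · 44 = 88
  d = 43: d(43) · σ(731/43) = 2 · 18 = 36
  d = 731: d(731) · σ(731/731) = 4 · 1 = 4
Summing: (d * σ)(731) = 792 + 88 + 36 + 4 = 920.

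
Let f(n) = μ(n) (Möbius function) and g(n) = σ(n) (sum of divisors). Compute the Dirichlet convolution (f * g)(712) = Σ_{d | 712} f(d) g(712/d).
(μ * σ)(712) = 712

Divisors of 712: [1, 2, 4, 8, 89, 178, 356, 712]. For each d | 712:
  d = 1: μ(1) · σ(712/1) = 1 · 1350 = 1350
  d = 2: μ(2) · σ(712/2) = -1 · 630 = -630
  d = 4: μ(4) · σ(712/4) = 0 · 270 = 0
  d = 8: μ(8) · σ(712/8) = 0 · 90 = 0
  d = 89: μ(89) · σ(712/89) = -1 · 15 = -15
  d = 178: μ(178) · σ(712/178) = 1 · 7 = 7
  d = 356: μ(356) · σ(712/356) = 0 · 3 = 0
  d = 712: μ(712) · σ(712/712) = 0 · 1 = 0
Summing: (μ * σ)(712) = 1350 + -630 + 0 + 0 + -15 + 7 + 0 + 0 = 712.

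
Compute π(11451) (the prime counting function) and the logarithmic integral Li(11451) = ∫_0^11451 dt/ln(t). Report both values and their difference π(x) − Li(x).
π(11451) = 1381;  Li(11451) ≈ 1402.50;  π(x) − Li(x) ≈ -21.50.

Direct count of primes ≤ 11451 gives π(11451) = 1381. Numerical evaluation of the logarithmic integral gives Li(11451) ≈ 1402.50. The difference π(x) − Li(x) ≈ -21.50 is typically negative for small/moderate x (Li(x) overestimates), though Littlewood's theorem shows this sign changes infinitely often.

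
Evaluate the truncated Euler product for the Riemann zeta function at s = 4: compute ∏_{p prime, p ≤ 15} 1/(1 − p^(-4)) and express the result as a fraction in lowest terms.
∏ = 11033033011/10194124800

The primes p ≤ 15 are [2, 3, 5, 7, 11, 13]. For each prime, (1 − 1/p^4)^(-1) = p^4 / (p^4 − 1). The product is (1 − 1/2^4)^(-1), (1 − 1/3^4)^(-1), (1 − 1/5^4)^(-1), (1 − 1/7^4)^(-1), (1 − 1/11^4)^(-1), (1 − 1/13^4)^(-1) = ∏ p^4 / (p^4 − 1) = 11033033011/10194124800.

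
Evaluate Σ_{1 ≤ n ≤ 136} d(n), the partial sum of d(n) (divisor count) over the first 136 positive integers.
Σ_{n ≤ 136} d(n) = 695

Compute d(n) for each 1 ≤ n ≤ 136: d(1) = 1, d(2) = 2, d(3) = 2, d(4) = 3, d(5) = 2, d(6) = 4, d(7) = 2, d(8) = 4, d(9) = 3, d(10) = 4, d(11) = 2, d(12) = 6, d(13) = 2, d(14) = 4, d(15) = 4, d(16) = 5, d(17) = 2, d(18) = 6, d(19) = 2, d(20) = 6, d(21) = 4, d(22) = 4, d(23) = 2, d(24) = 8, d(25) = 3, d(26) = 4, d(27) = 4, d(28) = 6, d(29) = 2, d(30) = 8, d(31) = 2, d(32) = 6, d(33) = 4, d(34) = 4, d(35) = 4, d(36) = 9, d(37) = 2, d(38) = 4, d(39) = 4, d(40) = 8, d(41) = 2, d(42) = 8, d(43) = 2, d(44) = 6, d(45) = 6, d(46) = 4, d(47) = 2, d(48) = 10, d(49) = 3, d(50) = 6, d(51) = 4, d(52) = 6, d(53) = 2, d(54) = 8, d(55) = 4, d(56) = 8, d(57) = 4, d(58) = 4, d(59) = 2, d(60) = 12, d(61) = 2, d(62) = 4, d(63) = 6, d(64) = 7, d(65) = 4, d(66) = 8, d(67) = 2, d(68) = 6, d(69) = 4, d(70) = 8, d(71) = 2, d(72) = 12, d(73) = 2, d(74) = 4, d(75) = 6, d(76) = 6, d(77) = 4, d(78) = 8, d(79) = 2, d(80) = 10, d(81) = 5, d(82) = 4, d(83) = 2, d(84) = 12, d(85) = 4, d(86) = 4, d(87) = 4, d(88) = 8, d(89) = 2, d(90) = 12, d(91) = 4, d(92) = 6, d(93) = 4, d(94) = 4, d(95) = 4, d(96) = 12, d(97) = 2, d(98) = 6, d(99) = 6, d(100) = 9, d(101) = 2, d(102) = 8, d(103) = 2, d(104) = 8, d(105) = 8, d(106) = 4, d(107) = 2, d(108) = 12, d(109) = 2, d(110) = 8, d(111) = 4, d(112) = 10, d(113) = 2, d(114) = 8, d(115) = 4, d(116) = 6, d(117) = 6, d(118) = 4, d(119) = 4, d(120) = 16, d(121) = 3, d(122) = 4, d(123) = 4, d(124) = 6, d(125) = 4, d(126) = 12, d(127) = 2, d(128) = 8, d(129) = 4, d(130) = 8, d(131) = 2, d(132) = 12, d(133) = 4, d(134) = 4, d(135) = 8, d(136) = 8. Summing all 136 values: 695. (Dirichlet's divisor formula: Σ_{n ≤ x} d(n) = x ln(x) + (2γ − 1) x + O(√x). For x = 136, the asymptotic estimate is ≈ 689.12.)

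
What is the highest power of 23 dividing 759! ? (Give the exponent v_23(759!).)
v_23(759!) = 34

Legendre's formula: v_p(n!) = Σ_{k ≥ 1} ⌊n / p^k⌋. For p = 23, n = 759, the terms are:
  ⌊759/23^1⌋ = ⌊759/23⌋ = 33
  ⌊759/23^2⌋ = ⌊759/529⌋ = 1
(the next term ⌊759/23^3⌋ = 0, terminating the sum). Summing: v_23(759!) = 33 + 1 = 34.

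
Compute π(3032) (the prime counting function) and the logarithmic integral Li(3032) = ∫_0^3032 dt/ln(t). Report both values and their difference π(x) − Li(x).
π(3032) = 434;  Li(3032) ≈ 446.75;  π(x) − Li(x) ≈ -12.75.

Direct count of primes ≤ 3032 gives π(3032) = 434. Numerical evaluation of the logarithmic integral gives Li(3032) ≈ 446.75. The difference π(x) − Li(x) ≈ -12.75 is typically negative for small/moderate x (Li(x) overestimates), though Littlewood's theorem shows this sign changes infinitely often.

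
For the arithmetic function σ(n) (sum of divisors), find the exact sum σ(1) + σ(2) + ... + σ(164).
Σ_{n ≤ 164} σ(n) = 22167

Compute σ(n) for each 1 ≤ n ≤ 164: σ(1) = 1, σ(2) = 3, σ(3) = 4, σ(4) = 7, σ(5) = 6, σ(6) = 12, σ(7) = 8, σ(8) = 15, σ(9) = 13, σ(10) = 18, σ(11) = 12, σ(12) = 28, σ(13) = 14, σ(14) = 24, σ(15) = 24, σ(16) = 31, σ(17) = 18, σ(18) = 39, σ(19) = 20, σ(20) = 42, σ(21) = 32, σ(22) = 36, σ(23) = 24, σ(24) = 60, σ(25) = 31, σ(26) = 42, σ(27) = 40, σ(28) = 56, σ(29) = 30, σ(30) = 72, σ(31) = 32, σ(32) = 63, σ(33) = 48, σ(34) = 54, σ(35) = 48, σ(36) = 91, σ(37) = 38, σ(38) = 60, σ(39) = 56, σ(40) = 90, σ(41) = 42, σ(42) = 96, σ(43) = 44, σ(44) = 84, σ(45) = 78, σ(46) = 72, σ(47) = 48, σ(48) = 124, σ(49) = 57, σ(50) = 93, σ(51) = 72, σ(52) = 98, σ(53) = 54, σ(54) = 120, σ(55) = 72, σ(56) = 120, σ(57) = 80, σ(58) = 90, σ(59) = 60, σ(60) = 168, σ(61) = 62, σ(62) = 96, σ(63) = 104, σ(64) = 127, σ(65) = 84, σ(66) = 144, σ(67) = 68, σ(68) = 126, σ(69) = 96, σ(70) = 144, σ(71) = 72, σ(72) = 195, σ(73) = 74, σ(74) = 114, σ(75) = 124, σ(76) = 140, σ(77) = 96, σ(78) = 168, σ(79) = 80, σ(80) = 186, σ(81) = 121, σ(82) = 126, σ(83) = 84, σ(84) = 224, σ(85) = 108, σ(86) = 132, σ(87) = 120, σ(88) = 180, σ(89) = 90, σ(90) = 234, σ(91) = 112, σ(92) = 168, σ(93) = 128, σ(94) = 144, σ(95) = 120, σ(96) = 252, σ(97) = 98, σ(98) = 171, σ(99) = 156, σ(100) = 217, σ(101) = 102, σ(102) = 216, σ(103) = 104, σ(104) = 210, σ(105) = 192, σ(106) = 162, σ(107) = 108, σ(108) = 280, σ(109) = 110, σ(110) = 216, σ(111) = 152, σ(112) = 248, σ(113) = 114, σ(114) = 240, σ(115) = 144, σ(116) = 210, σ(117) = 182, σ(118) = 180, σ(119) = 144, σ(120) = 360, σ(121) = 133, σ(122) = 186, σ(123) = 168, σ(124) = 224, σ(125) = 156, σ(126) = 312, σ(127) = 128, σ(128) = 255, σ(129) = 176, σ(130) = 252, σ(131) = 132, σ(132) = 336, σ(133) = 160, σ(134) = 204, σ(135) = 240, σ(136) = 270, σ(137) = 138, σ(138) = 288, σ(139) = 140, σ(140) = 336, σ(141) = 192, σ(142) = 216, σ(143) = 168, σ(144) = 403, σ(145) = 180, σ(146) = 222, σ(147) = 228, σ(148) = 266, σ(149) = 150, σ(150) = 372, σ(151) = 152, σ(152) = 300, σ(153) = 234, σ(154) = 288, σ(155) = 192, σ(156) = 392, σ(157) = 158, σ(158) = 240, σ(159) = 216, σ(160) = 378, σ(161) = 192, σ(162) = 363, σ(163) = 164, σ(164) = 294. Summing all 164 values: 22167. (Average order: Σ_{n ≤ x} σ(n) ~ (π²/12) x². For x = 164, (π²/12)·164² ≈ 22121.07.)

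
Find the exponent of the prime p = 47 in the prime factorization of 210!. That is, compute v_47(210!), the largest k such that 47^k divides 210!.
v_47(210!) = 4

Legendre's formula: v_p(n!) = Σ_{k ≥ 1} ⌊n / p^k⌋. For p = 47, n = 210, the terms are:
  ⌊210/47^1⌋ = ⌊210/47⌋ = 4
(the next term ⌊210/47^2⌋ = 0, terminating the sum). Summing: v_47(210!) = 4 = 4.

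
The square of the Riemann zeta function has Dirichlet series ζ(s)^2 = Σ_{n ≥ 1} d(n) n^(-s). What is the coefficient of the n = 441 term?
d(441) = 9

ζ(s)^2 = (Σ 1/m^s)(Σ 1/k^s). The coefficient of 1/n^s in the product is the number of ordered pairs (m, k) with mk = n, which equals d(n). For n = 441, divisors are [1, 3, 7, 9, 21, 49, 63, 147, 441], so d(441) = 9.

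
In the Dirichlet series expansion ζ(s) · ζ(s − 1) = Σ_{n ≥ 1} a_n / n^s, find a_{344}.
σ(344) = 660

In the product (Σ m^0/m^s)(Σ k / k^s) = Σ (Σ_{d | n} d) / n^s, the coefficient of 1/n^s is σ(n) = Σ_{d | n} d. For n = 344, divisors are [1, 2, 4, 8, 43, 86, 172, 344]; summing: σ(344) = 660.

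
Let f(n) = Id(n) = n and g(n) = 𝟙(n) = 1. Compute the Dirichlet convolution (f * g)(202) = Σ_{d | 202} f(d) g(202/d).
(Id * 𝟙)(202) = 306

Divisors of 202: [1, 2, 101, 202]. For each d | 202:
  d = 1: Id(1) · 𝟙(202/1) = 1 · 1 = 1
  d = 2: Id(2) · 𝟙(202/2) = 2 · 1 = 2
  d = 101: Id(101) · 𝟙(202/101) = 101 · 1 = 101
  d = 202: Id(202) · 𝟙(202/202) = 202 · 1 = 202
Summing: (Id * 𝟙)(202) = 1 + 2 + 101 + 202 = 306.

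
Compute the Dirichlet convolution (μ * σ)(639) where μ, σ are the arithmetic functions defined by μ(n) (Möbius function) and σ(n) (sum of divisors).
(μ * σ)(639) = 639

Divisors of 639: [1, 3, 9, 71, 213, 639]. For each d | 639:
  d = 1: μ(1) · σ(639/1) = 1 · 936 = 936
  d = 3: μ(3) · σ(639/3) = -1 · 288 = -288
  d = 9: μ(9) · σ(639/9) = 0 · 72 = 0
  d = 71: μ(71) · σ(639/71) = -1 · 13 = -13
  d = 213: μ(213) · σ(639/213) = 1 · 4 = 4
  d = 639: μ(639) · σ(639/639) = 0 · 1 = 0
Summing: (μ * σ)(639) = 936 + -288 + 0 + -13 + 4 + 0 = 639.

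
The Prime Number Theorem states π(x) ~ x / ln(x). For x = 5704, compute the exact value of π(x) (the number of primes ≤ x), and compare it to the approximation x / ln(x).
π(5704) = 751;  x/ln(x) ≈ 659.50;  relative error ≈ 12.18%.

Directly count primes up to 5704: π(5704) = 751. The PNT approximation gives 5704/ln(5704) ≈ 5704/8.64892 ≈ 659.50. Relative error (π(x) − x/ln(x)) / π(x) ≈ 12.18%; the approximation is known to undercount slightly (Li(x) is a better estimate).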